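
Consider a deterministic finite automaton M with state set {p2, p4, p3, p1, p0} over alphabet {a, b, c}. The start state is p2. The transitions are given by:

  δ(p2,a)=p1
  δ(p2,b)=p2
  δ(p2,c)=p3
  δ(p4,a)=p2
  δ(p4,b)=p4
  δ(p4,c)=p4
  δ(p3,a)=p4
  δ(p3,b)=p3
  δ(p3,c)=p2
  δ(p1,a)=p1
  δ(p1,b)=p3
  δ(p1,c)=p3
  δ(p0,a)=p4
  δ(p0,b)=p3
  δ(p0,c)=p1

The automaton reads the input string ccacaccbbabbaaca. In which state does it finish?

p4

p2 → p3 → p2 → p1 → p3 → p4 → p4 → p4 → p4 → p4 → p2 → p2 → p2 → p1 → p1 → p3 → p4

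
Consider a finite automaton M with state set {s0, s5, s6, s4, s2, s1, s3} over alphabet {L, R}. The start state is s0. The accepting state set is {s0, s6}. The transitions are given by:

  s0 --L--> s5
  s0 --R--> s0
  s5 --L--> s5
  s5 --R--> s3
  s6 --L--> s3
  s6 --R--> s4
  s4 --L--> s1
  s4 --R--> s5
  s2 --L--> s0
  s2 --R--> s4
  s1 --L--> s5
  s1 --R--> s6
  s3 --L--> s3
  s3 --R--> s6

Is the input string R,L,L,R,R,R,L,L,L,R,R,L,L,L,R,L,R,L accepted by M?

start at s0
read 'R': s0 → s0
read 'L': s0 → s5
read 'L': s5 → s5
read 'R': s5 → s3
read 'R': s3 → s6
read 'R': s6 → s4
read 'L': s4 → s1
read 'L': s1 → s5
read 'L': s5 → s5
read 'R': s5 → s3
read 'R': s3 → s6
read 'L': s6 → s3
read 'L': s3 → s3
read 'L': s3 → s3
read 'R': s3 → s6
read 'L': s6 → s3
read 'R': s3 → s6
read 'L': s6 → s3
End state s3 is not accepting.

No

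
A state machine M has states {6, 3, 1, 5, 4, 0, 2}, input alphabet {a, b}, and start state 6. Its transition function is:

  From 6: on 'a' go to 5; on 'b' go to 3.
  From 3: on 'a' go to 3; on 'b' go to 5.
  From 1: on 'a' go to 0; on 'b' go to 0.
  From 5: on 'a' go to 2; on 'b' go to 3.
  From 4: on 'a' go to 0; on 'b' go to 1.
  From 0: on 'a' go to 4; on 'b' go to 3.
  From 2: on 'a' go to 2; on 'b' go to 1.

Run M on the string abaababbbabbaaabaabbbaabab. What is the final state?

1

start at 6
read 'a': 6 → 5
read 'b': 5 → 3
read 'a': 3 → 3
read 'a': 3 → 3
read 'b': 3 → 5
read 'a': 5 → 2
read 'b': 2 → 1
read 'b': 1 → 0
read 'b': 0 → 3
read 'a': 3 → 3
read 'b': 3 → 5
read 'b': 5 → 3
read 'a': 3 → 3
read 'a': 3 → 3
read 'a': 3 → 3
read 'b': 3 → 5
read 'a': 5 → 2
read 'a': 2 → 2
read 'b': 2 → 1
read 'b': 1 → 0
read 'b': 0 → 3
read 'a': 3 → 3
read 'a': 3 → 3
read 'b': 3 → 5
read 'a': 5 → 2
read 'b': 2 → 1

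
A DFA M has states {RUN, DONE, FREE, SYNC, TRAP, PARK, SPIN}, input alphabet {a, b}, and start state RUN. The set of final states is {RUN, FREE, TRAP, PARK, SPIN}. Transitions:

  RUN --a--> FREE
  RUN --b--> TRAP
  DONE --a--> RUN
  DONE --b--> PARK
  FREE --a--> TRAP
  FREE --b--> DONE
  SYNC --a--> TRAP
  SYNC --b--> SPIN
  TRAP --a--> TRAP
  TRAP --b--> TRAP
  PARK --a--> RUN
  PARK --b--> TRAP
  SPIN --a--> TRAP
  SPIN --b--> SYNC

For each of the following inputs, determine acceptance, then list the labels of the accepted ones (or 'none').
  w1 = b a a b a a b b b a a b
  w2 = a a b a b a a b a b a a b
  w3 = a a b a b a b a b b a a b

w1, w2, w3

w1: Trace: RUN -b-> TRAP -a-> TRAP -a-> TRAP -b-> TRAP -a-> TRAP -a-> TRAP -b-> TRAP -b-> TRAP -b-> TRAP -a-> TRAP -a-> TRAP -b-> TRAP  → end TRAP, accepted
w2: Trace: RUN -a-> FREE -a-> TRAP -b-> TRAP -a-> TRAP -b-> TRAP -a-> TRAP -a-> TRAP -b-> TRAP -a-> TRAP -b-> TRAP -a-> TRAP -a-> TRAP -b-> TRAP  → end TRAP, accepted
w3: Trace: RUN -a-> FREE -a-> TRAP -b-> TRAP -a-> TRAP -b-> TRAP -a-> TRAP -b-> TRAP -a-> TRAP -b-> TRAP -b-> TRAP -a-> TRAP -a-> TRAP -b-> TRAP  → end TRAP, accepted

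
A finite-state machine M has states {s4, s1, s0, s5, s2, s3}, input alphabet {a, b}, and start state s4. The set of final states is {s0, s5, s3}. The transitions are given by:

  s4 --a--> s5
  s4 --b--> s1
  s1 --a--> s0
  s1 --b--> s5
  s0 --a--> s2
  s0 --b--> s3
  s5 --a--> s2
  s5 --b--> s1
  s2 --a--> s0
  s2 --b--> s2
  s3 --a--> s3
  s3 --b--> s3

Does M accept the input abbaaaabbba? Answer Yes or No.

Trace: s4 -a-> s5 -b-> s1 -b-> s5 -a-> s2 -a-> s0 -a-> s2 -a-> s0 -b-> s3 -b-> s3 -b-> s3 -a-> s3
End state s3 is accepting.

Yes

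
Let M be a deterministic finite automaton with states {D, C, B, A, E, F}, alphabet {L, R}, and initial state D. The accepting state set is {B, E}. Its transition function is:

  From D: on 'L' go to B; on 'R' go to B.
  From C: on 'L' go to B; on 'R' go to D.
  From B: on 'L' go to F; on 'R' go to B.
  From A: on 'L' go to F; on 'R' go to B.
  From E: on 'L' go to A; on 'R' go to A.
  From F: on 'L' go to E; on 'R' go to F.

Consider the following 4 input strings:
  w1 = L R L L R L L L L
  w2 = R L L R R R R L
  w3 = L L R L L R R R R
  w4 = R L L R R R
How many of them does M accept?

2

w1: D → B → B → F → E → A → F → E → A → F  → end F, rejected
w2: D → B → F → E → A → B → B → B → F  → end F, rejected
w3: D → B → F → F → E → A → B → B → B → B  → end B, accepted
w4: D → B → F → E → A → B → B  → end B, accepted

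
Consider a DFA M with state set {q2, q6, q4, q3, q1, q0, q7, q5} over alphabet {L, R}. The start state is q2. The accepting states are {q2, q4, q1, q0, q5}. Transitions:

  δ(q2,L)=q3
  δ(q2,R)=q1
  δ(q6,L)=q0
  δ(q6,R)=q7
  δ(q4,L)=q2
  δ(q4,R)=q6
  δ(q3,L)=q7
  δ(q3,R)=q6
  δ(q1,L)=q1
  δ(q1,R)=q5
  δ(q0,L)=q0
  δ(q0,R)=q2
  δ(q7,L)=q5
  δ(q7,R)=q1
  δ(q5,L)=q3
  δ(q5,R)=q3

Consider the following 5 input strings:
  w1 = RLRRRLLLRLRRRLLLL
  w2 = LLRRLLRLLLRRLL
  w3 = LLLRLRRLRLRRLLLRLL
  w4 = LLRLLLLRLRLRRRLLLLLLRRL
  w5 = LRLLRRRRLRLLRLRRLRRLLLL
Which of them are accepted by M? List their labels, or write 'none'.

w1, w2, w4, w5

w1: q2 → q1 → q1 → q5 → q3 → q6 → q0 → q0 → q0 → q2 → q3 → q6 → q7 → q1 → q1 → q1 → q1 → q1  → end q1, accepted
w2: q2 → q3 → q7 → q1 → q5 → q3 → q7 → q1 → q1 → q1 → q1 → q5 → q3 → q7 → q5  → end q5, accepted
w3: q2 → q3 → q7 → q5 → q3 → q7 → q1 → q5 → q3 → q6 → q0 → q2 → q1 → q1 → q1 → q1 → q5 → q3 → q7  → end q7, rejected
w4: q2 → q3 → q7 → q1 → q1 → q1 → q1 → q1 → q5 → q3 → q6 → q0 → q2 → q1 → q5 → q3 → q7 → q5 → q3 → q7 → q5 → q3 → q6 → q0  → end q0, accepted
w5: q2 → q3 → q6 → q0 → q0 → q2 → q1 → q5 → q3 → q7 → q1 → q1 → q1 → q5 → q3 → q6 → q7 → q5 → q3 → q6 → q0 → q0 → q0 → q0  → end q0, accepted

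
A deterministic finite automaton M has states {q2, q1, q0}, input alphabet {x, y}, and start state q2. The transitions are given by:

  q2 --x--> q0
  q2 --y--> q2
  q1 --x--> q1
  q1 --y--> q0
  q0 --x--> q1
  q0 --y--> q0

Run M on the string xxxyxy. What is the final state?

start at q2
read 'x': q2 → q0
read 'x': q0 → q1
read 'x': q1 → q1
read 'y': q1 → q0
read 'x': q0 → q1
read 'y': q1 → q0

q0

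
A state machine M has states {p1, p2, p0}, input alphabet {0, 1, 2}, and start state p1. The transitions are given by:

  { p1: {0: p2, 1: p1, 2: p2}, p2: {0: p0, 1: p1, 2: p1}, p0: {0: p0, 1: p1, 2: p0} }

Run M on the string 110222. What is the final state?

p1

Trace: p1 -1-> p1 -1-> p1 -0-> p2 -2-> p1 -2-> p2 -2-> p1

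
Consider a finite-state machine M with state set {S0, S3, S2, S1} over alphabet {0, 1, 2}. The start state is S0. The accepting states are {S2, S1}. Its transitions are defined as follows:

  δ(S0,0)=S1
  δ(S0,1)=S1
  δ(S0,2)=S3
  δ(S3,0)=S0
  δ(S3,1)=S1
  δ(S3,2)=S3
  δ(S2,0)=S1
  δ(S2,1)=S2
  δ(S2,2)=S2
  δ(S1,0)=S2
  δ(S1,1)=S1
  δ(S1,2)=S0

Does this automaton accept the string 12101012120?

Yes

S0 → S1 → S0 → S1 → S2 → S2 → S1 → S1 → S0 → S1 → S0 → S1
End state S1 is accepting.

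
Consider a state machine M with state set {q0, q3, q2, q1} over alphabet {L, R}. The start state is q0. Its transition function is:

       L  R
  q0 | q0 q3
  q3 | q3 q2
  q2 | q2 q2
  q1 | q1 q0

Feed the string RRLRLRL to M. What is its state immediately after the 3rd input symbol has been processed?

start at q0
read 'R': q0 → q3
read 'R': q3 → q2
read 'L': q2 → q2
After 3 symbols: q2.

q2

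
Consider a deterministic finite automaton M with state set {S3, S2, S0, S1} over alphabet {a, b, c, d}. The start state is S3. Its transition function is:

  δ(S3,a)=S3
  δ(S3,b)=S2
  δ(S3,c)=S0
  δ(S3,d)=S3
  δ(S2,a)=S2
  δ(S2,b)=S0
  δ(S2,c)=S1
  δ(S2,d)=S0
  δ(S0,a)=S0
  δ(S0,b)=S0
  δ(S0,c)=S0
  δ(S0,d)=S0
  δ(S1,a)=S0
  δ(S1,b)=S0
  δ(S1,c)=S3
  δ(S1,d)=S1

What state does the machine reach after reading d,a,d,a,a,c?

Trace: S3 -d-> S3 -a-> S3 -d-> S3 -a-> S3 -a-> S3 -c-> S0

S0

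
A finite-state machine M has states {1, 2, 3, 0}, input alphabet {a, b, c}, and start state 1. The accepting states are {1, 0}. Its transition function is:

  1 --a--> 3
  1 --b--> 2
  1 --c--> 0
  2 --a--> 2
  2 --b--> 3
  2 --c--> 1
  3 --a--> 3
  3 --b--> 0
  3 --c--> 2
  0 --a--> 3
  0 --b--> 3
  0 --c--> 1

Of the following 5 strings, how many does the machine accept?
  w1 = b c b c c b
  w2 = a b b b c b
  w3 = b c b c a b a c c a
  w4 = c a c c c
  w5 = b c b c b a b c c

w1:
  start at 1
  read 'b': 1 → 2
  read 'c': 2 → 1
  read 'b': 1 → 2
  read 'c': 2 → 1
  read 'c': 1 → 0
  read 'b': 0 → 3
  end 3, rejected
w2:
  start at 1
  read 'a': 1 → 3
  read 'b': 3 → 0
  read 'b': 0 → 3
  read 'b': 3 → 0
  read 'c': 0 → 1
  read 'b': 1 → 2
  end 2, rejected
w3:
  start at 1
  read 'b': 1 → 2
  read 'c': 2 → 1
  read 'b': 1 → 2
  read 'c': 2 → 1
  read 'a': 1 → 3
  read 'b': 3 → 0
  read 'a': 0 → 3
  read 'c': 3 → 2
  read 'c': 2 → 1
  read 'a': 1 → 3
  end 3, rejected
w4:
  start at 1
  read 'c': 1 → 0
  read 'a': 0 → 3
  read 'c': 3 → 2
  read 'c': 2 → 1
  read 'c': 1 → 0
  end 0, accepted
w5:
  start at 1
  read 'b': 1 → 2
  read 'c': 2 → 1
  read 'b': 1 → 2
  read 'c': 2 → 1
  read 'b': 1 → 2
  read 'a': 2 → 2
  read 'b': 2 → 3
  read 'c': 3 → 2
  read 'c': 2 → 1
  end 1, accepted

2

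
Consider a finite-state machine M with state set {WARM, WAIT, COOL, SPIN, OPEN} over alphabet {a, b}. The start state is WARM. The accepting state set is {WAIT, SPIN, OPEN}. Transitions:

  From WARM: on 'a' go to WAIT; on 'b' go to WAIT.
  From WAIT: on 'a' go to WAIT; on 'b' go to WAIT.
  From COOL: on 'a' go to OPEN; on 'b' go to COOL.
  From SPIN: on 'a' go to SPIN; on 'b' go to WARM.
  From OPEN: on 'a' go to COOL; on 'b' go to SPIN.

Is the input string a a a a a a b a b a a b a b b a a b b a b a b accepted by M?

Yes

start at WARM
read 'a': WARM → WAIT
read 'a': WAIT → WAIT
read 'a': WAIT → WAIT
read 'a': WAIT → WAIT
read 'a': WAIT → WAIT
read 'a': WAIT → WAIT
read 'b': WAIT → WAIT
read 'a': WAIT → WAIT
read 'b': WAIT → WAIT
read 'a': WAIT → WAIT
read 'a': WAIT → WAIT
read 'b': WAIT → WAIT
read 'a': WAIT → WAIT
read 'b': WAIT → WAIT
read 'b': WAIT → WAIT
read 'a': WAIT → WAIT
read 'a': WAIT → WAIT
read 'b': WAIT → WAIT
read 'b': WAIT → WAIT
read 'a': WAIT → WAIT
read 'b': WAIT → WAIT
read 'a': WAIT → WAIT
read 'b': WAIT → WAIT
End state WAIT is accepting.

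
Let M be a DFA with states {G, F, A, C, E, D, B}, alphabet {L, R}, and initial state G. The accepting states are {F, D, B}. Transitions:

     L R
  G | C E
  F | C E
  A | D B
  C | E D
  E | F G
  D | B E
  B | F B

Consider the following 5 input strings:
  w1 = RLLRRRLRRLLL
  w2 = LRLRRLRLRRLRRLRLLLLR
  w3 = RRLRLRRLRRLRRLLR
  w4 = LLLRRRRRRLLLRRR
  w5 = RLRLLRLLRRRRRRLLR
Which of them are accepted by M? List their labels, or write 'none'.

w3

w1: Trace: G -R-> E -L-> F -L-> C -R-> D -R-> E -R-> G -L-> C -R-> D -R-> E -L-> F -L-> C -L-> E  → end E, rejected
w2: Trace: G -L-> C -R-> D -L-> B -R-> B -R-> B -L-> F -R-> E -L-> F -R-> E -R-> G -L-> C -R-> D -R-> E -L-> F -R-> E -L-> F -L-> C -L-> E -L-> F -R-> E  → end E, rejected
w3: Trace: G -R-> E -R-> G -L-> C -R-> D -L-> B -R-> B -R-> B -L-> F -R-> E -R-> G -L-> C -R-> D -R-> E -L-> F -L-> C -R-> D  → end D, accepted
w4: Trace: G -L-> C -L-> E -L-> F -R-> E -R-> G -R-> E -R-> G -R-> E -R-> G -L-> C -L-> E -L-> F -R-> E -R-> G -R-> E  → end E, rejected
w5: Trace: G -R-> E -L-> F -R-> E -L-> F -L-> C -R-> D -L-> B -L-> F -R-> E -R-> G -R-> E -R-> G -R-> E -R-> G -L-> C -L-> E -R-> G  → end G, rejected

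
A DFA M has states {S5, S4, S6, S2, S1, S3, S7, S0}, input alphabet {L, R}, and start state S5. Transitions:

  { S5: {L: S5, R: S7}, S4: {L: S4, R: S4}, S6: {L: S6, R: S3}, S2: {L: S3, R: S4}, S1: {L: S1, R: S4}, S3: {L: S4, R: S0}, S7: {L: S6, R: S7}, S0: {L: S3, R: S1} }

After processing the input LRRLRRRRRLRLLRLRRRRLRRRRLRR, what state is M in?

S5 → S5 → S7 → S7 → S6 → S3 → S0 → S1 → S4 → S4 → S4 → S4 → S4 → S4 → S4 → S4 → S4 → S4 → S4 → S4 → S4 → S4 → S4 → S4 → S4 → S4 → S4 → S4

S4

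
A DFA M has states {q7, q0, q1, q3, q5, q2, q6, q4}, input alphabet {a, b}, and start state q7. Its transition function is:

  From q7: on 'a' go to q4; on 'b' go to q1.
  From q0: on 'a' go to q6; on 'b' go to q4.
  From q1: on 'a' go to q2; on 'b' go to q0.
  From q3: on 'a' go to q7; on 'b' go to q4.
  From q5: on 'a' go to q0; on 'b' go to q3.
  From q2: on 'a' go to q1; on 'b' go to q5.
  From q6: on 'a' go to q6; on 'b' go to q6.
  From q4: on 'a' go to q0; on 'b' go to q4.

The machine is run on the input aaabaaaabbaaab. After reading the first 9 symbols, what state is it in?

q6

q7 → q4 → q0 → q6 → q6 → q6 → q6 → q6 → q6 → q6
After 9 symbols: q6.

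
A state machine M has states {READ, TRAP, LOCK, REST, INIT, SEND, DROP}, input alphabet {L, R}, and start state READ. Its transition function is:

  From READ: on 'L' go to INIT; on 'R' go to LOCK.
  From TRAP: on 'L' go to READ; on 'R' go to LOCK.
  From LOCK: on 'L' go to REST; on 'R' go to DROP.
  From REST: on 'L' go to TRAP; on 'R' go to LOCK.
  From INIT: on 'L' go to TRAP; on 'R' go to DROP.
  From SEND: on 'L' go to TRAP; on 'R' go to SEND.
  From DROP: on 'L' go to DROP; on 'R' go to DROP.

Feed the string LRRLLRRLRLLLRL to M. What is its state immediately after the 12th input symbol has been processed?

Trace: READ -L-> INIT -R-> DROP -R-> DROP -L-> DROP -L-> DROP -R-> DROP -R-> DROP -L-> DROP -R-> DROP -L-> DROP -L-> DROP -L-> DROP
After 12 symbols: DROP.

DROP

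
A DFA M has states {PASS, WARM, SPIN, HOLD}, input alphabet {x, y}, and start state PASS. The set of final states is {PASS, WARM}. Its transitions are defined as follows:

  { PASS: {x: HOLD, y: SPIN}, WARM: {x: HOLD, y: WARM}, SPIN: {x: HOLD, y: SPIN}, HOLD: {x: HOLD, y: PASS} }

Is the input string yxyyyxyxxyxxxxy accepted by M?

start at PASS
read 'y': PASS → SPIN
read 'x': SPIN → HOLD
read 'y': HOLD → PASS
read 'y': PASS → SPIN
read 'y': SPIN → SPIN
read 'x': SPIN → HOLD
read 'y': HOLD → PASS
read 'x': PASS → HOLD
read 'x': HOLD → HOLD
read 'y': HOLD → PASS
read 'x': PASS → HOLD
read 'x': HOLD → HOLD
read 'x': HOLD → HOLD
read 'x': HOLD → HOLD
read 'y': HOLD → PASS
End state PASS is accepting.

Yes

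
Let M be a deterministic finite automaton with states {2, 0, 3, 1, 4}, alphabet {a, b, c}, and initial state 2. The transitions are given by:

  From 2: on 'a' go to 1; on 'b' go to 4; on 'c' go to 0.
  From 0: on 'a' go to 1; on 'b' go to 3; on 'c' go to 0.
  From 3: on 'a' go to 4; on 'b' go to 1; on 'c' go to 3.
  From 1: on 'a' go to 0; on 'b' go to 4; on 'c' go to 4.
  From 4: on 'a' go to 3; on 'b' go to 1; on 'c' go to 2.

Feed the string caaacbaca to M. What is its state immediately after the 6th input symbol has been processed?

2 → 0 → 1 → 0 → 1 → 4 → 1
After 6 symbols: 1.

1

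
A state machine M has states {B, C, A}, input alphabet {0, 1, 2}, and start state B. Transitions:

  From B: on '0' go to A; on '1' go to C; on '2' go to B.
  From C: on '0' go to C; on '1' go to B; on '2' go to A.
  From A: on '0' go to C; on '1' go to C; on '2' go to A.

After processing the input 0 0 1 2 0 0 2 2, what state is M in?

A

B → A → C → B → B → A → C → A → A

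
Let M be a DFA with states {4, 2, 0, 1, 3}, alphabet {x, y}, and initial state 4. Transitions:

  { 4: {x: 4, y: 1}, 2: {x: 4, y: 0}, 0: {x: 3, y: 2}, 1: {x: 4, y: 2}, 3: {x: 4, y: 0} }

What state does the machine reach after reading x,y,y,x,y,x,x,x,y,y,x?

start at 4
read 'x': 4 → 4
read 'y': 4 → 1
read 'y': 1 → 2
read 'x': 2 → 4
read 'y': 4 → 1
read 'x': 1 → 4
read 'x': 4 → 4
read 'x': 4 → 4
read 'y': 4 → 1
read 'y': 1 → 2
read 'x': 2 → 4

4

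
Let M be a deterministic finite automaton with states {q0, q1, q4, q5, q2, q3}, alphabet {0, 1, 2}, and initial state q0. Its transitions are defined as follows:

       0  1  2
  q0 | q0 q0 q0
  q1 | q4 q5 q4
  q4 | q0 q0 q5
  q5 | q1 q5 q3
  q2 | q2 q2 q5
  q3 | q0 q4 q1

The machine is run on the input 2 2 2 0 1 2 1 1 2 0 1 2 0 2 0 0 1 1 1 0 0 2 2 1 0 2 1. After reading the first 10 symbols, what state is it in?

Trace: q0 -2-> q0 -2-> q0 -2-> q0 -0-> q0 -1-> q0 -2-> q0 -1-> q0 -1-> q0 -2-> q0 -0-> q0
After 10 symbols: q0.

q0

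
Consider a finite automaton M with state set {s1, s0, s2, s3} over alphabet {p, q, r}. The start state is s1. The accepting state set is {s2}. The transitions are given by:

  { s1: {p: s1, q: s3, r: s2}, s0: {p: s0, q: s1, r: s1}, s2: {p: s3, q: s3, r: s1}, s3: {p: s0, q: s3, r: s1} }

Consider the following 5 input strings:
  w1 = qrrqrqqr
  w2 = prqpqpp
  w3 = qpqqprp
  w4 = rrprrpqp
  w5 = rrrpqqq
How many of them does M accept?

0

w1: s1 → s3 → s1 → s2 → s3 → s1 → s3 → s3 → s1  → end s1, rejected
w2: s1 → s1 → s2 → s3 → s0 → s1 → s1 → s1  → end s1, rejected
w3: s1 → s3 → s0 → s1 → s3 → s0 → s1 → s1  → end s1, rejected
w4: s1 → s2 → s1 → s1 → s2 → s1 → s1 → s3 → s0  → end s0, rejected
w5: s1 → s2 → s1 → s2 → s3 → s3 → s3 → s3  → end s3, rejected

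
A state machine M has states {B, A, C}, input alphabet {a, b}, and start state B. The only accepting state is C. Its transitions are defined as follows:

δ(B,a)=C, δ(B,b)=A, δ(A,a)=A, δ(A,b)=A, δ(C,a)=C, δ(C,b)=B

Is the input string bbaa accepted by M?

start at B
read 'b': B → A
read 'b': A → A
read 'a': A → A
read 'a': A → A
End state A is not accepting.

No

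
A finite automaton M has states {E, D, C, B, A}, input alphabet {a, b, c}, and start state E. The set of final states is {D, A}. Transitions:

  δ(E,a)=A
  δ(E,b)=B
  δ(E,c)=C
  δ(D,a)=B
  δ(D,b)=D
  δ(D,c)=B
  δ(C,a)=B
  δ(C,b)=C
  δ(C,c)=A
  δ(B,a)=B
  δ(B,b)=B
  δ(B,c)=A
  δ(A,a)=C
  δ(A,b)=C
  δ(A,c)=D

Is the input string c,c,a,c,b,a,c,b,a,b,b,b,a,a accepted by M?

No

Trace: E -c-> C -c-> A -a-> C -c-> A -b-> C -a-> B -c-> A -b-> C -a-> B -b-> B -b-> B -b-> B -a-> B -a-> B
End state B is not accepting.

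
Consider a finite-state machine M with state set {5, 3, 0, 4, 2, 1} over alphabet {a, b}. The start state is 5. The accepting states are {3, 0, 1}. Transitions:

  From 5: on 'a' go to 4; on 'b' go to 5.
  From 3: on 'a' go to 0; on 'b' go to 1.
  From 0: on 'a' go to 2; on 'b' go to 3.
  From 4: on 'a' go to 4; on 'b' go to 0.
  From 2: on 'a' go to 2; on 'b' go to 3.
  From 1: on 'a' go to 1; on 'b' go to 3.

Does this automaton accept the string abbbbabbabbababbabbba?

Yes

start at 5
read 'a': 5 → 4
read 'b': 4 → 0
read 'b': 0 → 3
read 'b': 3 → 1
read 'b': 1 → 3
read 'a': 3 → 0
read 'b': 0 → 3
read 'b': 3 → 1
read 'a': 1 → 1
read 'b': 1 → 3
read 'b': 3 → 1
read 'a': 1 → 1
read 'b': 1 → 3
read 'a': 3 → 0
read 'b': 0 → 3
read 'b': 3 → 1
read 'a': 1 → 1
read 'b': 1 → 3
read 'b': 3 → 1
read 'b': 1 → 3
read 'a': 3 → 0
End state 0 is accepting.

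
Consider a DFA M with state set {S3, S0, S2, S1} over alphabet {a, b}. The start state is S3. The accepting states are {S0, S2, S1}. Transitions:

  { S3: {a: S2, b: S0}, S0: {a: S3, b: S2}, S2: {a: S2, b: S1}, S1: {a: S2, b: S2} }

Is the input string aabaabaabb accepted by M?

Yes

Trace: S3 -a-> S2 -a-> S2 -b-> S1 -a-> S2 -a-> S2 -b-> S1 -a-> S2 -a-> S2 -b-> S1 -b-> S2
End state S2 is accepting.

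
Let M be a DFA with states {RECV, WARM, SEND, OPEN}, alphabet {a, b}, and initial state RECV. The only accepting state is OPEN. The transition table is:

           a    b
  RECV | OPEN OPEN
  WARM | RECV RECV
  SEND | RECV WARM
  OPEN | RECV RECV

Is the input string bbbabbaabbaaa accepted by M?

RECV → OPEN → RECV → OPEN → RECV → OPEN → RECV → OPEN → RECV → OPEN → RECV → OPEN → RECV → OPEN
End state OPEN is accepting.

Yes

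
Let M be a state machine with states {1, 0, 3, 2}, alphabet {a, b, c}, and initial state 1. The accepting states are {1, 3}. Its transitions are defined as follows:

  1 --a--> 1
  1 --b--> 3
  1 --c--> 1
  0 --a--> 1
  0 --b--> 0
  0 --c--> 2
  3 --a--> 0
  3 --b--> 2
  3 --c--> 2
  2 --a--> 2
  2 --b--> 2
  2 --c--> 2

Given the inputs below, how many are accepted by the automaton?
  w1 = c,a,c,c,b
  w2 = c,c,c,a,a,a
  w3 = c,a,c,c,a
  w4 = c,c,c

w1: 1 → 1 → 1 → 1 → 1 → 3  → end 3, accepted
w2: 1 → 1 → 1 → 1 → 1 → 1 → 1  → end 1, accepted
w3: 1 → 1 → 1 → 1 → 1 → 1  → end 1, accepted
w4: 1 → 1 → 1 → 1  → end 1, accepted

4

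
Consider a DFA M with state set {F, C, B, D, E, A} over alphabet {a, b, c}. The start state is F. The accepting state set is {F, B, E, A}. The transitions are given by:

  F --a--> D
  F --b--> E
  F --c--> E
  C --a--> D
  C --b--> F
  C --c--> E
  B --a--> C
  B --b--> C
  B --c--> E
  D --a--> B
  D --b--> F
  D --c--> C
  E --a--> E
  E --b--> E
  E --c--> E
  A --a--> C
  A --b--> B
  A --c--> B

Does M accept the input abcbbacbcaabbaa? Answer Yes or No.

Yes

start at F
read 'a': F → D
read 'b': D → F
read 'c': F → E
read 'b': E → E
read 'b': E → E
read 'a': E → E
read 'c': E → E
read 'b': E → E
read 'c': E → E
read 'a': E → E
read 'a': E → E
read 'b': E → E
read 'b': E → E
read 'a': E → E
read 'a': E → E
End state E is accepting.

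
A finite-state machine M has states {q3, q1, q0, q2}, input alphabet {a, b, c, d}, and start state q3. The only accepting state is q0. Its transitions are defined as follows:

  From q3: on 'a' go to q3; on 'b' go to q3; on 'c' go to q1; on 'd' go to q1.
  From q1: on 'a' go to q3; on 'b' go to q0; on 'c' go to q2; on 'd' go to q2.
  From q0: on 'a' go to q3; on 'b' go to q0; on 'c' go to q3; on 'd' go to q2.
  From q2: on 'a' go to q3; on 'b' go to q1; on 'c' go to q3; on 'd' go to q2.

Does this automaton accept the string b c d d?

No

start at q3
read 'b': q3 → q3
read 'c': q3 → q1
read 'd': q1 → q2
read 'd': q2 → q2
End state q2 is not accepting.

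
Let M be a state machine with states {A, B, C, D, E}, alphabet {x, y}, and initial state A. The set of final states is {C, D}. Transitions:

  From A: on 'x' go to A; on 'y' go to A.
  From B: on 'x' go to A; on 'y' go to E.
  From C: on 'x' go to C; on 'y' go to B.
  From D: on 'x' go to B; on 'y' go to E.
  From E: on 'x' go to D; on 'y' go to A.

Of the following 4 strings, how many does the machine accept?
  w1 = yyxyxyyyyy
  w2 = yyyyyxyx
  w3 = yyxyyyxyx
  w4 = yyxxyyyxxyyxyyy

w1: A → A → A → A → A → A → A → A → A → A → A  → end A, rejected
w2: A → A → A → A → A → A → A → A → A  → end A, rejected
w3: A → A → A → A → A → A → A → A → A → A  → end A, rejected
w4: A → A → A → A → A → A → A → A → A → A → A → A → A → A → A → A  → end A, rejected

0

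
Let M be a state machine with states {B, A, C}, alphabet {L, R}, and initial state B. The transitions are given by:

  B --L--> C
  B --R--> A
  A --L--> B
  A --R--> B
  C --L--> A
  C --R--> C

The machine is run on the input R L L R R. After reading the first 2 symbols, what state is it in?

B

B → A → B
After 2 symbols: B.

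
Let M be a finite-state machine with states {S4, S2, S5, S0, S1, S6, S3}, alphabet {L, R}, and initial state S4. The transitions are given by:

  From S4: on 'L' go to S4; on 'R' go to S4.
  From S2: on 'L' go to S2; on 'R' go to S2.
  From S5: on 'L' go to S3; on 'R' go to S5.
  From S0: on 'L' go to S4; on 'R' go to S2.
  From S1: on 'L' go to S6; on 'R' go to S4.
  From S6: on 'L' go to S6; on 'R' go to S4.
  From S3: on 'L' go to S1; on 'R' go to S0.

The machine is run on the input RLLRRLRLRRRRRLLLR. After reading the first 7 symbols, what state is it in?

S4

start at S4
read 'R': S4 → S4
read 'L': S4 → S4
read 'L': S4 → S4
read 'R': S4 → S4
read 'R': S4 → S4
read 'L': S4 → S4
read 'R': S4 → S4
After 7 symbols: S4.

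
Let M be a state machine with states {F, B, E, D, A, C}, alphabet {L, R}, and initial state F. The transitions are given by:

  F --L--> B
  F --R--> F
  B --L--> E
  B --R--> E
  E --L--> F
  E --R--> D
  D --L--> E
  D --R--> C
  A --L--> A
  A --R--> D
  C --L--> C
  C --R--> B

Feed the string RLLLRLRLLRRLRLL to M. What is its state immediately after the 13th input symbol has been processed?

D

start at F
read 'R': F → F
read 'L': F → B
read 'L': B → E
read 'L': E → F
read 'R': F → F
read 'L': F → B
read 'R': B → E
read 'L': E → F
read 'L': F → B
read 'R': B → E
read 'R': E → D
read 'L': D → E
read 'R': E → D
After 13 symbols: D.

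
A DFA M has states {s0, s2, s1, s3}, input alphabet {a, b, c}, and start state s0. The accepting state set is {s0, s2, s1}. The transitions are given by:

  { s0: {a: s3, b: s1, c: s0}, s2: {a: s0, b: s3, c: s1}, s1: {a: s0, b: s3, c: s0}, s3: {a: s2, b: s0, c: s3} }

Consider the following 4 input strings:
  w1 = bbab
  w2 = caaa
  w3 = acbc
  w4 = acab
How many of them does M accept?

2

w1:
  start at s0
  read 'b': s0 → s1
  read 'b': s1 → s3
  read 'a': s3 → s2
  read 'b': s2 → s3
  end s3, rejected
w2:
  start at s0
  read 'c': s0 → s0
  read 'a': s0 → s3
  read 'a': s3 → s2
  read 'a': s2 → s0
  end s0, accepted
w3:
  start at s0
  read 'a': s0 → s3
  read 'c': s3 → s3
  read 'b': s3 → s0
  read 'c': s0 → s0
  end s0, accepted
w4:
  start at s0
  read 'a': s0 → s3
  read 'c': s3 → s3
  read 'a': s3 → s2
  read 'b': s2 → s3
  end s3, rejected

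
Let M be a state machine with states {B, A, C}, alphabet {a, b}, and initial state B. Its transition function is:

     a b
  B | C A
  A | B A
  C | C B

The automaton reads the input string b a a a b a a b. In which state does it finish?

B

B → A → B → C → C → B → C → C → B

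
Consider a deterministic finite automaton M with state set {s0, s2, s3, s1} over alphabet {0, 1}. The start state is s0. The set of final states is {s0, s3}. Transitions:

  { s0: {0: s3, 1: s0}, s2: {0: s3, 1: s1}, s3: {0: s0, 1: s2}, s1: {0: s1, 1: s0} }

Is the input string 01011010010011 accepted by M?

start at s0
read '0': s0 → s3
read '1': s3 → s2
read '0': s2 → s3
read '1': s3 → s2
read '1': s2 → s1
read '0': s1 → s1
read '1': s1 → s0
read '0': s0 → s3
read '0': s3 → s0
read '1': s0 → s0
read '0': s0 → s3
read '0': s3 → s0
read '1': s0 → s0
read '1': s0 → s0
End state s0 is accepting.

Yes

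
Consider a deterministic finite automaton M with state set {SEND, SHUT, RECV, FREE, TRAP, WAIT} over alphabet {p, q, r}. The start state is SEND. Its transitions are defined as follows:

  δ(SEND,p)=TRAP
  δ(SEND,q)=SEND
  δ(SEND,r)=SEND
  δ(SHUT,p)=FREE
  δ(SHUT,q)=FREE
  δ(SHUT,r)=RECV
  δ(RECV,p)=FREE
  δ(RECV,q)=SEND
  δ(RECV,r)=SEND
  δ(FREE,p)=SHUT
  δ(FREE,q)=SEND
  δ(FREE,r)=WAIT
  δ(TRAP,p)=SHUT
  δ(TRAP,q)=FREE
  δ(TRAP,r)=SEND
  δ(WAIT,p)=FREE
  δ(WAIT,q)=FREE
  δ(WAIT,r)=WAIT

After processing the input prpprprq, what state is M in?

start at SEND
read 'p': SEND → TRAP
read 'r': TRAP → SEND
read 'p': SEND → TRAP
read 'p': TRAP → SHUT
read 'r': SHUT → RECV
read 'p': RECV → FREE
read 'r': FREE → WAIT
read 'q': WAIT → FREE

FREE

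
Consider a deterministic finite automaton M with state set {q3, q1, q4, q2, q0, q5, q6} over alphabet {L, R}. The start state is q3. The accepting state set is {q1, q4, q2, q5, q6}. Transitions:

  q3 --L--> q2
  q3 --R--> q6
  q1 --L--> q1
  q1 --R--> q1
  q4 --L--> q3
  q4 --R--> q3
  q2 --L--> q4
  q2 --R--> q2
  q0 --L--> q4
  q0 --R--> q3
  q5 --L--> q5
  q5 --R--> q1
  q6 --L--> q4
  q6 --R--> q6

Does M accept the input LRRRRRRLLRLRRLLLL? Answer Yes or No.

q3 → q2 → q2 → q2 → q2 → q2 → q2 → q2 → q4 → q3 → q6 → q4 → q3 → q6 → q4 → q3 → q2 → q4
End state q4 is accepting.

Yes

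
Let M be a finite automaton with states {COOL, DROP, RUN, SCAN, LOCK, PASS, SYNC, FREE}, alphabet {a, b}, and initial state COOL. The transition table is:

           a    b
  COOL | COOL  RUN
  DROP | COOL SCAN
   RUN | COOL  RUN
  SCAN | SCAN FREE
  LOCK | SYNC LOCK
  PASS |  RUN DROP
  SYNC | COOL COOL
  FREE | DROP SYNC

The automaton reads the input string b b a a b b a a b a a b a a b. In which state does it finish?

COOL → RUN → RUN → COOL → COOL → RUN → RUN → COOL → COOL → RUN → COOL → COOL → RUN → COOL → COOL → RUN

RUN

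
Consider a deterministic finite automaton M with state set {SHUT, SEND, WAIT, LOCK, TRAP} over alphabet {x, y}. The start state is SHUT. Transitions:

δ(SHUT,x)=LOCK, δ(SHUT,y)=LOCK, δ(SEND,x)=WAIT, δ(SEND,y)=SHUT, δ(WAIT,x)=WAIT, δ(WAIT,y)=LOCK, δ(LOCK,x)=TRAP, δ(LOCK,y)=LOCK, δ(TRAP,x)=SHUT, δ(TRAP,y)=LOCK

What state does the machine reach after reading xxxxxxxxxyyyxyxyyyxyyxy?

LOCK

SHUT → LOCK → TRAP → SHUT → LOCK → TRAP → SHUT → LOCK → TRAP → SHUT → LOCK → LOCK → LOCK → TRAP → LOCK → TRAP → LOCK → LOCK → LOCK → TRAP → LOCK → LOCK → TRAP → LOCK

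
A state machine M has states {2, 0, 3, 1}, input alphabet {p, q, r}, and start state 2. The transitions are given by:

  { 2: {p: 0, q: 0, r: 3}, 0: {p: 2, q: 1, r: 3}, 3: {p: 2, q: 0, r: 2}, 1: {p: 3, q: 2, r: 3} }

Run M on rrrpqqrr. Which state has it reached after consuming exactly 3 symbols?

start at 2
read 'r': 2 → 3
read 'r': 3 → 2
read 'r': 2 → 3
After 3 symbols: 3.

3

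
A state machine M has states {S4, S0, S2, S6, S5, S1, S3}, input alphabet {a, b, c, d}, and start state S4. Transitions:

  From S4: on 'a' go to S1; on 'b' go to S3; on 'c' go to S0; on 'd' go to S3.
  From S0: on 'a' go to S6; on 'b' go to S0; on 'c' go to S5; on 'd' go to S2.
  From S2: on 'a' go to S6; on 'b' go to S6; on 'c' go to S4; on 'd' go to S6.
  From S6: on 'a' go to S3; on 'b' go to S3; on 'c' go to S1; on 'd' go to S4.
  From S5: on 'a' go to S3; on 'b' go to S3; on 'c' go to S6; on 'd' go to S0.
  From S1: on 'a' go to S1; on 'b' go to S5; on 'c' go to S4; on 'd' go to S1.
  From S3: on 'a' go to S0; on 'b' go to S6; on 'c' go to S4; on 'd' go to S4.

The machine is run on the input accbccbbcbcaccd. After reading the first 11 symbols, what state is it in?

Trace: S4 -a-> S1 -c-> S4 -c-> S0 -b-> S0 -c-> S5 -c-> S6 -b-> S3 -b-> S6 -c-> S1 -b-> S5 -c-> S6
After 11 symbols: S6.

S6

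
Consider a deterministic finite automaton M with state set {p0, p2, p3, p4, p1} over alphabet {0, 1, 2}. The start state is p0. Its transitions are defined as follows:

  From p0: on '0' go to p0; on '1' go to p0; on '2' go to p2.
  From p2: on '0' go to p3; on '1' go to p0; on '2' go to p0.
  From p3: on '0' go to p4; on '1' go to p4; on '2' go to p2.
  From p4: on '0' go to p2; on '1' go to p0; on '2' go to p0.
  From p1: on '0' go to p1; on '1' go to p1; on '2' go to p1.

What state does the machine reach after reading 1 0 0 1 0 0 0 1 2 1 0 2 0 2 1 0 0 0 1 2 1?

start at p0
read '1': p0 → p0
read '0': p0 → p0
read '0': p0 → p0
read '1': p0 → p0
read '0': p0 → p0
read '0': p0 → p0
read '0': p0 → p0
read '1': p0 → p0
read '2': p0 → p2
read '1': p2 → p0
read '0': p0 → p0
read '2': p0 → p2
read '0': p2 → p3
read '2': p3 → p2
read '1': p2 → p0
read '0': p0 → p0
read '0': p0 → p0
read '0': p0 → p0
read '1': p0 → p0
read '2': p0 → p2
read '1': p2 → p0

p0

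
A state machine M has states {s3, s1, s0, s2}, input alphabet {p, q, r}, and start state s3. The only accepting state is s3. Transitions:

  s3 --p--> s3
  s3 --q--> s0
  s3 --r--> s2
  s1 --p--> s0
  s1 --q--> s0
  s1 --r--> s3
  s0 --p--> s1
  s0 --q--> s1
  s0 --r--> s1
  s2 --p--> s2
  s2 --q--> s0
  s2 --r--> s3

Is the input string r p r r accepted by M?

s3 → s2 → s2 → s3 → s2
End state s2 is not accepting.

No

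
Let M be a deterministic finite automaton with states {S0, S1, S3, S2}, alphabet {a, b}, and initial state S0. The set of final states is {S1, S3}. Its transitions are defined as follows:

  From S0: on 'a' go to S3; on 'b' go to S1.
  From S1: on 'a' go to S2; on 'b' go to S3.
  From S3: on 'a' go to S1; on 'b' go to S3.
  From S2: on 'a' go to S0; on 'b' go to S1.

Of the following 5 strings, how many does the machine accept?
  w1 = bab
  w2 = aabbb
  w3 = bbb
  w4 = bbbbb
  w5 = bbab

w1: S0 → S1 → S2 → S1  → end S1, accepted
w2: S0 → S3 → S1 → S3 → S3 → S3  → end S3, accepted
w3: S0 → S1 → S3 → S3  → end S3, accepted
w4: S0 → S1 → S3 → S3 → S3 → S3  → end S3, accepted
w5: S0 → S1 → S3 → S1 → S3  → end S3, accepted

5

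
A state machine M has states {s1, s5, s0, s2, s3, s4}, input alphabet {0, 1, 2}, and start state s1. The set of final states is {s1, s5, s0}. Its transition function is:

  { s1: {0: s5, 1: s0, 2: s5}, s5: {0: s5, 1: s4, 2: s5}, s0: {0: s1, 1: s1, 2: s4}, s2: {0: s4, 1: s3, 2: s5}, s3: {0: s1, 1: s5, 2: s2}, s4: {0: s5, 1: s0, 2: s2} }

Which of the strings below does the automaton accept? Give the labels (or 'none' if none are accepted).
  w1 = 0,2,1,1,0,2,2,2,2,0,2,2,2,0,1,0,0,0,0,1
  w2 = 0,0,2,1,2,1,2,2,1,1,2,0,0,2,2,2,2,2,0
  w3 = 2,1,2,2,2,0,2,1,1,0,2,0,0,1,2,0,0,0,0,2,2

w1: s1 → s5 → s5 → s4 → s0 → s1 → s5 → s5 → s5 → s5 → s5 → s5 → s5 → s5 → s5 → s4 → s5 → s5 → s5 → s5 → s4  → end s4, rejected
w2: s1 → s5 → s5 → s5 → s4 → s2 → s3 → s2 → s5 → s4 → s0 → s4 → s5 → s5 → s5 → s5 → s5 → s5 → s5 → s5  → end s5, accepted
w3: s1 → s5 → s4 → s2 → s5 → s5 → s5 → s5 → s4 → s0 → s1 → s5 → s5 → s5 → s4 → s2 → s4 → s5 → s5 → s5 → s5 → s5  → end s5, accepted

w2, w3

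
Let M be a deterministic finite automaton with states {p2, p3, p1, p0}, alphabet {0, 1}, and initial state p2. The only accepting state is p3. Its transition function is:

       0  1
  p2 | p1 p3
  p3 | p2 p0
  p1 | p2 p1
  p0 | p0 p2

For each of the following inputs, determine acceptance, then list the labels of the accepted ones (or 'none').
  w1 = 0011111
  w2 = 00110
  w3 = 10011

w1: p2 → p1 → p2 → p3 → p0 → p2 → p3 → p0  → end p0, rejected
w2: p2 → p1 → p2 → p3 → p0 → p0  → end p0, rejected
w3: p2 → p3 → p2 → p1 → p1 → p1  → end p1, rejected

none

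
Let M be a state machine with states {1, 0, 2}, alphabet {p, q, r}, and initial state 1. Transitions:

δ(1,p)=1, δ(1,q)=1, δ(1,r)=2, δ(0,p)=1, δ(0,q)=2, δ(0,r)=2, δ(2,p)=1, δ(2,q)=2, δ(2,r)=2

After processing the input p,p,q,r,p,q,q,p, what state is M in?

Trace: 1 -p-> 1 -p-> 1 -q-> 1 -r-> 2 -p-> 1 -q-> 1 -q-> 1 -p-> 1

1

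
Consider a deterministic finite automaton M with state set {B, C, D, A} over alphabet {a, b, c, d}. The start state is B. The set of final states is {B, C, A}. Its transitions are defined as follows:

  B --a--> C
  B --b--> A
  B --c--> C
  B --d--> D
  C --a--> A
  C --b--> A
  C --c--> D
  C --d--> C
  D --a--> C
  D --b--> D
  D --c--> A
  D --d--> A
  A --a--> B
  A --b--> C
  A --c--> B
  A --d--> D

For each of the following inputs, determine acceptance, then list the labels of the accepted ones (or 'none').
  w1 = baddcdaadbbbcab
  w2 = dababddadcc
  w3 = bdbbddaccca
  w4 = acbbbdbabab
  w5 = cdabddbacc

w1, w2, w3, w4

w1:
  start at B
  read 'b': B → A
  read 'a': A → B
  read 'd': B → D
  read 'd': D → A
  read 'c': A → B
  read 'd': B → D
  read 'a': D → C
  read 'a': C → A
  read 'd': A → D
  read 'b': D → D
  read 'b': D → D
  read 'b': D → D
  read 'c': D → A
  read 'a': A → B
  read 'b': B → A
  end A, accepted
w2:
  start at B
  read 'd': B → D
  read 'a': D → C
  read 'b': C → A
  read 'a': A → B
  read 'b': B → A
  read 'd': A → D
  read 'd': D → A
  read 'a': A → B
  read 'd': B → D
  read 'c': D → A
  read 'c': A → B
  end B, accepted
w3:
  start at B
  read 'b': B → A
  read 'd': A → D
  read 'b': D → D
  read 'b': D → D
  read 'd': D → A
  read 'd': A → D
  read 'a': D → C
  read 'c': C → D
  read 'c': D → A
  read 'c': A → B
  read 'a': B → C
  end C, accepted
w4:
  start at B
  read 'a': B → C
  read 'c': C → D
  read 'b': D → D
  read 'b': D → D
  read 'b': D → D
  read 'd': D → A
  read 'b': A → C
  read 'a': C → A
  read 'b': A → C
  read 'a': C → A
  read 'b': A → C
  end C, accepted
w5:
  start at B
  read 'c': B → C
  read 'd': C → C
  read 'a': C → A
  read 'b': A → C
  read 'd': C → C
  read 'd': C → C
  read 'b': C → A
  read 'a': A → B
  read 'c': B → C
  read 'c': C → D
  end D, rejected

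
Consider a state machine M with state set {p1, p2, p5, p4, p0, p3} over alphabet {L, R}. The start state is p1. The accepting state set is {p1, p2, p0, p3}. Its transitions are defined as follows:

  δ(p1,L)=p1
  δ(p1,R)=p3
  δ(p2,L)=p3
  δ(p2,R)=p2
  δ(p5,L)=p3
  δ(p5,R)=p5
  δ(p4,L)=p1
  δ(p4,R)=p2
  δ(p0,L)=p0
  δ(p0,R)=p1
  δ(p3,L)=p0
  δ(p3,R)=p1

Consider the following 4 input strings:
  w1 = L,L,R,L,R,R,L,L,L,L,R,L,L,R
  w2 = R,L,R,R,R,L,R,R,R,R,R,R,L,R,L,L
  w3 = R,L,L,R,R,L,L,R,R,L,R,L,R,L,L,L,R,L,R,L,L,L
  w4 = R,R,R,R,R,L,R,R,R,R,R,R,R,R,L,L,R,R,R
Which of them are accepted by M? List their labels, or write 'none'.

w1:
  start at p1
  read 'L': p1 → p1
  read 'L': p1 → p1
  read 'R': p1 → p3
  read 'L': p3 → p0
  read 'R': p0 → p1
  read 'R': p1 → p3
  read 'L': p3 → p0
  read 'L': p0 → p0
  read 'L': p0 → p0
  read 'L': p0 → p0
  read 'R': p0 → p1
  read 'L': p1 → p1
  read 'L': p1 → p1
  read 'R': p1 → p3
  end p3, accepted
w2:
  start at p1
  read 'R': p1 → p3
  read 'L': p3 → p0
  read 'R': p0 → p1
  read 'R': p1 → p3
  read 'R': p3 → p1
  read 'L': p1 → p1
  read 'R': p1 → p3
  read 'R': p3 → p1
  read 'R': p1 → p3
  read 'R': p3 → p1
  read 'R': p1 → p3
  read 'R': p3 → p1
  read 'L': p1 → p1
  read 'R': p1 → p3
  read 'L': p3 → p0
  read 'L': p0 → p0
  end p0, accepted
w3:
  start at p1
  read 'R': p1 → p3
  read 'L': p3 → p0
  read 'L': p0 → p0
  read 'R': p0 → p1
  read 'R': p1 → p3
  read 'L': p3 → p0
  read 'L': p0 → p0
  read 'R': p0 → p1
  read 'R': p1 → p3
  read 'L': p3 → p0
  read 'R': p0 → p1
  read 'L': p1 → p1
  read 'R': p1 → p3
  read 'L': p3 → p0
  read 'L': p0 → p0
  read 'L': p0 → p0
  read 'R': p0 → p1
  read 'L': p1 → p1
  read 'R': p1 → p3
  read 'L': p3 → p0
  read 'L': p0 → p0
  read 'L': p0 → p0
  end p0, accepted
w4:
  start at p1
  read 'R': p1 → p3
  read 'R': p3 → p1
  read 'R': p1 → p3
  read 'R': p3 → p1
  read 'R': p1 → p3
  read 'L': p3 → p0
  read 'R': p0 → p1
  read 'R': p1 → p3
  read 'R': p3 → p1
  read 'R': p1 → p3
  read 'R': p3 → p1
  read 'R': p1 → p3
  read 'R': p3 → p1
  read 'R': p1 → p3
  read 'L': p3 → p0
  read 'L': p0 → p0
  read 'R': p0 → p1
  read 'R': p1 → p3
  read 'R': p3 → p1
  end p1, accepted

w1, w2, w3, w4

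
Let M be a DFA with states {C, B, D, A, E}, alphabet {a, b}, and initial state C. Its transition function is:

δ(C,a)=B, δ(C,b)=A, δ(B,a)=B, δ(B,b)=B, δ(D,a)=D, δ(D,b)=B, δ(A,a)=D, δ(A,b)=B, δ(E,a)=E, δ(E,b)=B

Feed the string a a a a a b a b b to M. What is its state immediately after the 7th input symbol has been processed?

start at C
read 'a': C → B
read 'a': B → B
read 'a': B → B
read 'a': B → B
read 'a': B → B
read 'b': B → B
read 'a': B → B
After 7 symbols: B.

B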